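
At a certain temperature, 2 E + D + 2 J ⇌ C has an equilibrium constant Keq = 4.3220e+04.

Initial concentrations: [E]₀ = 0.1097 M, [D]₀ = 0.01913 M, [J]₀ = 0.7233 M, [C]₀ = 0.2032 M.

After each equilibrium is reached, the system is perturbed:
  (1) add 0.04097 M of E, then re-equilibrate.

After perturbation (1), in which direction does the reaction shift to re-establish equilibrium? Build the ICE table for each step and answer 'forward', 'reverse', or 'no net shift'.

Q₀ = 1687 vs Keq = 4.3220e+04 ⇒ Q<K, forward
Step 1:
                  E         D         J         C
  Initial    0.1097   0.01913    0.7233    0.2032
  Change   -0.03446  -0.01723  -0.03446   0.01723
  Equil     0.07524  0.001899    0.6888    0.2204
  solve Keq expr → x = 0.01723; check Q = 4.3220e+04
Then add 0.04097 M of E.
Step 2:
                  E         D         J         C
  Initial    0.1162  0.001899    0.6888    0.2204
  Change  -0.002128 -0.001064 -0.002128  0.001064
  Equil      0.1141 8.3505e-04    0.6867    0.2215
  solve Keq expr → x = 0.001064; check Q = 4.3220e+04

Direction: forward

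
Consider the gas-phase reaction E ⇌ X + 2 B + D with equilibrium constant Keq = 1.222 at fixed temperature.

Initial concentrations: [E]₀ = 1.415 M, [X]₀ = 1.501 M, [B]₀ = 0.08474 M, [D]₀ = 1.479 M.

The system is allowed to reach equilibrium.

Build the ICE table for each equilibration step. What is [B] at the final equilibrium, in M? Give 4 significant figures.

[B]_eq = 0.6602 M

Q₀ = 0.01127 vs Keq = 1.222 ⇒ Q<K, forward
Step 1:
                   E          X          B          D
  init         1.415      1.501    0.08474      1.479
  Δ          -0.2877     0.2877     0.5755     0.2877
  eq           1.127      1.789     0.6602      1.767
  solve Keq expr → x = 0.2877; check Q = 1.222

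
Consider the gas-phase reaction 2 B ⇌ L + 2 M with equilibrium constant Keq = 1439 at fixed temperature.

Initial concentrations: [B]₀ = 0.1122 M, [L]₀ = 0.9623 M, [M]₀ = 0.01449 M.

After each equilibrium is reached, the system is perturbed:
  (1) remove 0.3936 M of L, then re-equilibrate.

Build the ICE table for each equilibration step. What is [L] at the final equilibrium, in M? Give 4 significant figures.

Q₀ = 0.01605 vs Keq = 1439 ⇒ Q<K, forward
Step 1:
                   B          L          M
  init        0.1122     0.9623    0.01449
  Δ          -0.1089    0.05446     0.1089
  eq         0.00328      1.017     0.1234
  solve Keq expr → x = 0.05446; check Q = 1439
Then remove 0.3936 M of L.
Step 2:
                   B          L          M
  init       0.00328     0.6232     0.1234
  Δ       -6.9704e-04 3.4852e-04 6.9704e-04
  eq        0.002583     0.6235     0.1241
  solve Keq expr → x = 3.4852e-04; check Q = 1439

[L]_eq = 0.6235 M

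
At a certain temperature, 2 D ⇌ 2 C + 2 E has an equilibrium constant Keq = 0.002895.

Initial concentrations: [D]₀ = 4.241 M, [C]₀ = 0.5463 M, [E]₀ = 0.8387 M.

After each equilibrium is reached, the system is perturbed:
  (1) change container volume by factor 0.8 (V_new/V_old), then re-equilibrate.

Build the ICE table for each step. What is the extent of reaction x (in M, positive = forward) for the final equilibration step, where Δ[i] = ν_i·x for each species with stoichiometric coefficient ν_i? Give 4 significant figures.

Q₀ = 0.01167 vs Keq = 0.002895 ⇒ Q>K, reverse
Step 1:
                  D         C         E
  Initial     4.241    0.5463    0.8387
  Change     0.1832   -0.1832   -0.1832
  Equil       4.424    0.3631    0.6555
  solve Keq expr → x = -0.09158; check Q = 0.002895
Then change container volume by factor 0.8 (V_new/V_old).
Step 2:
                  D         C         E
  Initial      5.53    0.4539    0.8194
  Change    0.05864  -0.05864  -0.05864
  Equil       5.589    0.3953    0.7608
  solve Keq expr → x = -0.02932; check Q = 0.002895

x = -0.02932 M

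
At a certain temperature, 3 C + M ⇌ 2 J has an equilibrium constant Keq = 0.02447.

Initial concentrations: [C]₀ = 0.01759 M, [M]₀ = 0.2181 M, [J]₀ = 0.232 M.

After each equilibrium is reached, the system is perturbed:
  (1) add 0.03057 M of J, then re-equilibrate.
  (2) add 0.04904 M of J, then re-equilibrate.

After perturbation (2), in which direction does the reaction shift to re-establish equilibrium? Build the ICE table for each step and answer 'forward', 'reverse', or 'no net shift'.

Q₀ = 4.5344e+04 vs Keq = 0.02447 ⇒ Q>K, reverse
Step 1:
                   C          M          J
  init       0.01759     0.2181      0.232
  Δ           0.3216     0.1072    -0.2144
  eq          0.3392     0.3253    0.01762
  solve Keq expr → x = -0.1072; check Q = 0.02447
Then add 0.03057 M of J.
Step 2:
                   C          M          J
  init        0.3392     0.3253    0.04819
  Δ          0.04036    0.01345   -0.02691
  eq          0.3795     0.3387    0.02129
  solve Keq expr → x = -0.01345; check Q = 0.02447
Then add 0.04904 M of J.
Step 3:
                   C          M          J
  init        0.3795     0.3387    0.07033
  Δ          0.06391     0.0213   -0.04261
  eq          0.4434       0.36    0.02772
  solve Keq expr → x = -0.0213; check Q = 0.02447

Direction: reverse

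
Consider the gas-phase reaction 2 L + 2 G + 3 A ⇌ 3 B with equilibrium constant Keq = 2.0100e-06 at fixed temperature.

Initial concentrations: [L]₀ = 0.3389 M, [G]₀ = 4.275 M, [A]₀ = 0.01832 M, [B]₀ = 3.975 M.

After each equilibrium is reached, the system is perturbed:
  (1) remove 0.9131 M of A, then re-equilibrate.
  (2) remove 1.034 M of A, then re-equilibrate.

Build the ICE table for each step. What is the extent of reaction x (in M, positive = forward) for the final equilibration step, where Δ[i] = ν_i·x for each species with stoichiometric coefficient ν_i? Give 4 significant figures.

x = -0.02751 M

Q₀ = 4.8665e+06 vs Keq = 2.0100e-06 ⇒ Q>K, reverse
Step 1:
                   L          G          A          B
  Initial     0.3389      4.275    0.01832      3.975
  Change       2.433      2.433       3.65      -3.65
  Equil        2.772      6.708      3.668      0.325
  solve Keq expr → x = -1.217; check Q = 2.0100e-06
Then remove 0.9131 M of A.
Step 2:
                   L          G          A          B
  Initial      2.772      6.708      2.755      0.325
  Change     0.04708    0.04708    0.07062   -0.07062
  Equil        2.819      6.755      2.826     0.2543
  solve Keq expr → x = -0.02354; check Q = 2.0100e-06
Then remove 1.034 M of A.
Step 3:
                   L          G          A          B
  Initial      2.819      6.755      1.792     0.2543
  Change     0.05502    0.05502    0.08252   -0.08252
  Equil        2.874       6.81      1.874     0.1718
  solve Keq expr → x = -0.02751; check Q = 2.0100e-06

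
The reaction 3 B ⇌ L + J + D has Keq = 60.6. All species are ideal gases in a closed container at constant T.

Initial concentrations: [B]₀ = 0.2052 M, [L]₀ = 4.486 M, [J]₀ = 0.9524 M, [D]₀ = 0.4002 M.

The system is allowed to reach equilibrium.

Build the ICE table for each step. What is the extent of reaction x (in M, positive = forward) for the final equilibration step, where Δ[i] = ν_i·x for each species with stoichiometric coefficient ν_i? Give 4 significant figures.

x = -0.0293 M

Q₀ = 197.9 vs Keq = 60.6 ⇒ Q>K, reverse
Step 1:
                   B          L          J          D
  I           0.2052      4.486     0.9524     0.4002
  C           0.0879    -0.0293    -0.0293    -0.0293
  E           0.2931      4.457     0.9231     0.3709
  solve Keq expr → x = -0.0293; check Q = 60.6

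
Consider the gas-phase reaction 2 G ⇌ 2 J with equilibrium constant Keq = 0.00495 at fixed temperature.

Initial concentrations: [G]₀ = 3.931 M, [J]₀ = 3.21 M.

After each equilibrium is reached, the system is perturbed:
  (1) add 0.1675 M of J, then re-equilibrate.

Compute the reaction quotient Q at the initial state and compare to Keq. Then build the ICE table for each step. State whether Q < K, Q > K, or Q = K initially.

Q₀ = 0.6668; Q > K (proceeds reverse)

Q₀ = 0.6668 vs Keq = 0.00495 ⇒ Q>K, reverse
Step 1:
                    G           J
  init          3.931        3.21
  Δ             2.741      -2.741
  eq            6.672      0.4694
  solve Keq expr → x = -1.37; check Q = 0.00495
Then add 0.1675 M of J.
Step 2:
                    G           J
  init          6.672      0.6369
  Δ            0.1565     -0.1565
  eq            6.828      0.4804
  solve Keq expr → x = -0.07824; check Q = 0.00495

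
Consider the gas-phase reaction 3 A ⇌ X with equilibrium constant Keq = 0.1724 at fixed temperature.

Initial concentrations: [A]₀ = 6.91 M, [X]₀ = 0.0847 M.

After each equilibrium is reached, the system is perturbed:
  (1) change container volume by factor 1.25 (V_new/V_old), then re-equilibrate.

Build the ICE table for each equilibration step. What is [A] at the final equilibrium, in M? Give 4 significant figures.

Q₀ = 2.5671e-04 vs Keq = 0.1724 ⇒ Q<K, forward
Step 1:
                  A         X
  I            6.91    0.0847
  C          -4.776     1.592
  E           2.134     1.677
  solve Keq expr → x = 1.592; check Q = 0.1724
Then change container volume by factor 1.25 (V_new/V_old).
Step 2:
                  A         X
  I           1.708     1.341
  C          0.2346   -0.0782
  E           1.942     1.263
  solve Keq expr → x = -0.0782; check Q = 0.1724

[A]_eq = 1.942 M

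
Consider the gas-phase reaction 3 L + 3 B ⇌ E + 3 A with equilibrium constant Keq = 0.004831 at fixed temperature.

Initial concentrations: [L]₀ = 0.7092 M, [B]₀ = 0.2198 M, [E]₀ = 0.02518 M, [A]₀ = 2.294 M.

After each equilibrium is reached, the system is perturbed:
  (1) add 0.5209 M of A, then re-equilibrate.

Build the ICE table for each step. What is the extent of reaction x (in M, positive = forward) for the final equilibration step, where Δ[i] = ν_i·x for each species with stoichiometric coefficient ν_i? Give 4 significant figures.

Q₀ = 80.25 vs Keq = 0.004831 ⇒ Q>K, reverse
Step 1:
                    L           B           E           A
  init         0.7092      0.2198     0.02518       2.294
  Δ           0.07552     0.07552    -0.02517    -0.07552
  eq           0.7847      0.2953  5.5070e-06       2.218
  solve Keq expr → x = -0.02517; check Q = 0.004831
Then add 0.5209 M of A.
Step 2:
                    L           B           E           A
  init         0.7847      0.2953  5.5070e-06       2.739
  Δ        7.7450e-06  7.7450e-06 -2.5817e-06 -7.7450e-06
  eq           0.7847      0.2953  2.9253e-06       2.739
  solve Keq expr → x = -2.5817e-06; check Q = 0.004831

x = -2.5817e-06 M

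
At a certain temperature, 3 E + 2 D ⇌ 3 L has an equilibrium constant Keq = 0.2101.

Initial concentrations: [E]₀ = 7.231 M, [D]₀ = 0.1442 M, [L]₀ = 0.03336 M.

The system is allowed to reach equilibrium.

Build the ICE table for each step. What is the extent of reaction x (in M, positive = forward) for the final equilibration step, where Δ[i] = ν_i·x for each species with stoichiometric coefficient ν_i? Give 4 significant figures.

Q₀ = 4.7223e-06 vs Keq = 0.2101 ⇒ Q<K, forward
Step 1:
                    E           D           L
  I             7.231      0.1442     0.03336
  C           -0.1969     -0.1313      0.1969
  E             7.034     0.01292      0.2303
  solve Keq expr → x = 0.06564; check Q = 0.2101

x = 0.06564 M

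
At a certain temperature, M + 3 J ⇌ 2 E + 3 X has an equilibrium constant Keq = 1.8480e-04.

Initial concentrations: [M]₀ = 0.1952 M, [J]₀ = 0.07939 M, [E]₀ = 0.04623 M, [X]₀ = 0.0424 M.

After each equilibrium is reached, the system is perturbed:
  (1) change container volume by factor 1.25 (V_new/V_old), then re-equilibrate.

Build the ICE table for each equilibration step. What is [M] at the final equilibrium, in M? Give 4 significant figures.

[M]_eq = 0.1596 M

Q₀ = 0.001668 vs Keq = 1.8480e-04 ⇒ Q>K, reverse
Step 1:
                    M           J           E           X
  init         0.1952     0.07939     0.04623      0.0424
  Δ          0.004735      0.0142   -0.009469     -0.0142
  eq           0.1999     0.09359     0.03676      0.0282
  solve Keq expr → x = -0.004735; check Q = 1.8480e-04
Then change container volume by factor 1.25 (V_new/V_old).
Step 2:
                    M           J           E           X
  init         0.1599     0.07488     0.02941     0.02256
  Δ       -3.4228e-04   -0.001027  6.8457e-04    0.001027
  eq           0.1596     0.07385     0.03009     0.02358
  solve Keq expr → x = 3.4228e-04; check Q = 1.8480e-04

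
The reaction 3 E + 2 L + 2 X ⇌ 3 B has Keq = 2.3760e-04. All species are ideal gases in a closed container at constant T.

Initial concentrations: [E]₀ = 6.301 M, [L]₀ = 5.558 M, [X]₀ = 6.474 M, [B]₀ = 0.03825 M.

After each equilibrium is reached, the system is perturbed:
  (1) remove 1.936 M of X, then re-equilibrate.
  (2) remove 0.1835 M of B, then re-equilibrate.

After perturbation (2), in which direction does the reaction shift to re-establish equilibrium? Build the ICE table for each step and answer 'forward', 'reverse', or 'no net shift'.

Q₀ = 1.7278e-10 vs Keq = 2.3760e-04 ⇒ Q<K, forward
Step 1:
                  E         L         X         B
  init        6.301     5.558     6.474   0.03825
  Δ          -2.019    -1.346    -1.346     2.019
  eq          4.282     4.212     5.128     2.057
  solve Keq expr → x = 0.6729; check Q = 2.3760e-04
Then remove 1.936 M of X.
Step 2:
                  E         L         X         B
  init        4.282     4.212     3.192     2.057
  Δ          0.3188    0.2126    0.2126   -0.3188
  eq          4.601     4.425     3.405     1.738
  solve Keq expr → x = -0.1063; check Q = 2.3760e-04
Then remove 0.1835 M of B.
Step 3:
                  E         L         X         B
  init        4.601     4.425     3.405     1.555
  Δ         -0.1037  -0.06915  -0.06915    0.1037
  eq          4.497     4.356     3.336     1.658
  solve Keq expr → x = 0.03457; check Q = 2.3760e-04

Direction: forward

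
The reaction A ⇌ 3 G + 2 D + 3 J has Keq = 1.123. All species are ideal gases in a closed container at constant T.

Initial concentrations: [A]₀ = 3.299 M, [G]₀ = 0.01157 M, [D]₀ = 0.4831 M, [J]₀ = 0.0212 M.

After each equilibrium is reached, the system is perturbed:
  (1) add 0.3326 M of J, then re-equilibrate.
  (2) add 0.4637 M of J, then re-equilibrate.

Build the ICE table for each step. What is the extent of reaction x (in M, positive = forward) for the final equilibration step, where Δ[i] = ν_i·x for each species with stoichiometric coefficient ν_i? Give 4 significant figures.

x = -0.04721 M

Q₀ = 1.0440e-12 vs Keq = 1.123 ⇒ Q<K, forward
Step 1:
                   A          G          D          J
  Initial      3.299    0.01157     0.4831     0.0212
  Change     -0.3738      1.121     0.7476      1.121
  Equil        2.925      1.133      1.231      1.143
  solve Keq expr → x = 0.3738; check Q = 1.123
Then add 0.3326 M of J.
Step 2:
                   A          G          D          J
  Initial      2.925      1.133      1.231      1.475
  Change     0.04145    -0.1243    -0.0829    -0.1243
  Equil        2.967      1.009      1.148      1.351
  solve Keq expr → x = -0.04145; check Q = 1.123
Then add 0.4637 M of J.
Step 3:
                   A          G          D          J
  Initial      2.967      1.009      1.148      1.815
  Change     0.04721    -0.1416   -0.09443    -0.1416
  Equil        3.014     0.8669      1.053      1.673
  solve Keq expr → x = -0.04721; check Q = 1.123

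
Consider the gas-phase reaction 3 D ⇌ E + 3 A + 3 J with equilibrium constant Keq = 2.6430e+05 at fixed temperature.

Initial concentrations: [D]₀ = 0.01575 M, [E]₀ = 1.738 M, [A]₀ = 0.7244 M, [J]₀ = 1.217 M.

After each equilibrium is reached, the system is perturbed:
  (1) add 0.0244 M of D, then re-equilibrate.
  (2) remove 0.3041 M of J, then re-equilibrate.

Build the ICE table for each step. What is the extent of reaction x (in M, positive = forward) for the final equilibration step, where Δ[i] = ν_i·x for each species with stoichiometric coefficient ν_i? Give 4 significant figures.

Q₀ = 3.0480e+05 vs Keq = 2.6430e+05 ⇒ Q>K, reverse
Step 1:
                    D           E           A           J
  Initial     0.01575       1.738      0.7244       1.217
  Change   7.3893e-04 -2.4631e-04 -7.3893e-04 -7.3893e-04
  Equil       0.01649       1.738      0.7237       1.216
  solve Keq expr → x = -2.4631e-04; check Q = 2.6430e+05
Then add 0.0244 M of D.
Step 2:
                    D           E           A           J
  Initial     0.04089       1.738      0.7237       1.216
  Change     -0.02351    0.007836     0.02351     0.02351
  Equil       0.01738       1.746      0.7472        1.24
  solve Keq expr → x = 0.007836; check Q = 2.6430e+05
Then remove 0.3041 M of J.
Step 3:
                    D           E           A           J
  Initial     0.01738       1.746      0.7472      0.9357
  Change    -0.004129    0.001376    0.004129    0.004129
  Equil       0.01325       1.747      0.7513      0.9398
  solve Keq expr → x = 0.001376; check Q = 2.6430e+05

x = 0.001376 M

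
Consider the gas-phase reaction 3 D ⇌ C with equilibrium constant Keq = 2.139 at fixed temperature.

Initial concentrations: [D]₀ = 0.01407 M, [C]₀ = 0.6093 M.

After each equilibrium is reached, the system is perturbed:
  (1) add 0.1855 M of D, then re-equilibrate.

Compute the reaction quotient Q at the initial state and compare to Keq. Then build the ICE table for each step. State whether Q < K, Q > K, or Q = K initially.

Q₀ = 2.1875e+05; Q > K (proceeds reverse)

Q₀ = 2.1875e+05 vs Keq = 2.139 ⇒ Q>K, reverse
Step 1:
                   D          C
  Initial    0.01407     0.6093
  Change      0.5673    -0.1891
  Equil       0.5813     0.4202
  solve Keq expr → x = -0.1891; check Q = 2.139
Then add 0.1855 M of D.
Step 2:
                   D          C
  Initial     0.7668     0.4202
  Change     -0.1616    0.05388
  Equil       0.6052     0.4741
  solve Keq expr → x = 0.05388; check Q = 2.139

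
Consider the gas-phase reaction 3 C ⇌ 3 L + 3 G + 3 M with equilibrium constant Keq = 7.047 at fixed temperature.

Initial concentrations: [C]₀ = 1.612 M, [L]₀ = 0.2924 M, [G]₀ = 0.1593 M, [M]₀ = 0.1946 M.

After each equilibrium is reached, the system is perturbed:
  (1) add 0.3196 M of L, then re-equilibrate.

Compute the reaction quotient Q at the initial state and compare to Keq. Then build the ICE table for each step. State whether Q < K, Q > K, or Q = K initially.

Q₀ = 1.7779e-07 vs Keq = 7.047 ⇒ Q<K, forward
Step 1:
                    C           L           G           M
  Initial       1.612      0.2924      0.1593      0.1946
  Change      -0.8969      0.8969      0.8969      0.8969
  Equil        0.7151       1.189       1.056       1.091
  solve Keq expr → x = 0.299; check Q = 7.047
Then add 0.3196 M of L.
Step 2:
                    C           L           G           M
  Initial      0.7151       1.509       1.056       1.091
  Change      0.06047    -0.06047    -0.06047    -0.06047
  Equil        0.7756       1.448      0.9957       1.031
  solve Keq expr → x = -0.02016; check Q = 7.047

Q₀ = 1.7779e-07; Q < K (proceeds forward)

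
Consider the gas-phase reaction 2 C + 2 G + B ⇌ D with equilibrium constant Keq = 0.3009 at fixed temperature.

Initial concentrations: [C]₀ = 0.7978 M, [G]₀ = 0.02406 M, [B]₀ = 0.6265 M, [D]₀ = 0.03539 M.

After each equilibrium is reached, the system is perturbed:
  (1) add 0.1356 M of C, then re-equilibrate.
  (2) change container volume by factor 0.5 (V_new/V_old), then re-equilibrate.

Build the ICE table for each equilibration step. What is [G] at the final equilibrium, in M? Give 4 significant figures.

Q₀ = 153.3 vs Keq = 0.3009 ⇒ Q>K, reverse
Step 1:
                    C           G           B           D
  I            0.7978     0.02406      0.6265     0.03539
  C           0.06824     0.06824     0.03412    -0.03412
  E             0.866      0.0923      0.6606     0.00127
  solve Keq expr → x = -0.03412; check Q = 0.3009
Then add 0.1356 M of C.
Step 2:
                    C           G           B           D
  I             1.002      0.0923      0.6606     0.00127
  C       -7.9239e-04 -7.9239e-04 -3.9619e-04  3.9619e-04
  E             1.001     0.09151      0.6602    0.001666
  solve Keq expr → x = 3.9619e-04; check Q = 0.3009
Then change container volume by factor 0.5 (V_new/V_old).
Step 3:
                    C           G           B           D
  I             2.002       0.183        1.32    0.003333
  C           -0.0478     -0.0478     -0.0239      0.0239
  E             1.954      0.1352       1.297     0.02723
  solve Keq expr → x = 0.0239; check Q = 0.3009

[G]_eq = 0.1352 M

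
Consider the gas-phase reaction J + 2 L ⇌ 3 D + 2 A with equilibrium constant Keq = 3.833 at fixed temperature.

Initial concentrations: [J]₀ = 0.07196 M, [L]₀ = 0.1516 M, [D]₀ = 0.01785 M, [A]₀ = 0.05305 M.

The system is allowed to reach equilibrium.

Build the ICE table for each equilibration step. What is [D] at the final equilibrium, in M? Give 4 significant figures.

[D]_eq = 0.1779 M

Q₀ = 9.6782e-06 vs Keq = 3.833 ⇒ Q<K, forward
Step 1:
                  J         L         D         A
  init      0.07196    0.1516   0.01785   0.05305
  Δ        -0.05335   -0.1067    0.1601    0.1067
  eq        0.01861   0.04489    0.1779    0.1598
  solve Keq expr → x = 0.05335; check Q = 3.833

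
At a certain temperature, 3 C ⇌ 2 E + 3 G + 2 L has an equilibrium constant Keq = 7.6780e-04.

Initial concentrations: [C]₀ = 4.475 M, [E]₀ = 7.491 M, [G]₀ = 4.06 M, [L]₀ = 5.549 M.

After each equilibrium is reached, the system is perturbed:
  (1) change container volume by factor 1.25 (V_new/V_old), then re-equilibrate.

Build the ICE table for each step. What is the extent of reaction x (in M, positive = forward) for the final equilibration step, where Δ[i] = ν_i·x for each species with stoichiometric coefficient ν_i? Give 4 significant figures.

x = 0.01137 M

Q₀ = 1290 vs Keq = 7.6780e-04 ⇒ Q>K, reverse
Step 1:
                   C          E          G          L
  I            4.475      7.491       4.06      5.549
  C            3.929     -2.619     -3.929     -2.619
  E            8.404      4.872     0.1308       2.93
  solve Keq expr → x = -1.31; check Q = 7.6780e-04
Then change container volume by factor 1.25 (V_new/V_old).
Step 2:
                   C          E          G          L
  I            6.723      3.897     0.1046      2.344
  C         -0.03411    0.02274    0.03411    0.02274
  E            6.689       3.92     0.1387      2.366
  solve Keq expr → x = 0.01137; check Q = 7.6780e-04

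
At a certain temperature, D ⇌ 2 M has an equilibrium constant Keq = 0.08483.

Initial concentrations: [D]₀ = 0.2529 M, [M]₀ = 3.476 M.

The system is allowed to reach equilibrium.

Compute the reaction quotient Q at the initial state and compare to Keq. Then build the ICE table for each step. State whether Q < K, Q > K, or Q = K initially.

Q₀ = 47.78; Q > K (proceeds reverse)

Q₀ = 47.78 vs Keq = 0.08483 ⇒ Q>K, reverse
Step 1:
                  D         M
  init       0.2529     3.476
  Δ           1.543    -3.086
  eq          1.796    0.3903
  solve Keq expr → x = -1.543; check Q = 0.08483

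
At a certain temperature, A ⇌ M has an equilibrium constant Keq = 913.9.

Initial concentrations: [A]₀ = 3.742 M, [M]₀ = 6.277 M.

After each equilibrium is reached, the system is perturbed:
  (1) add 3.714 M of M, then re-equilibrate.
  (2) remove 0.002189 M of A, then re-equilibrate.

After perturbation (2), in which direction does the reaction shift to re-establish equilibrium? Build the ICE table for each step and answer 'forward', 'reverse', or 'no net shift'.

Q₀ = 1.677 vs Keq = 913.9 ⇒ Q<K, forward
Step 1:
                    A           M
  init          3.742       6.277
  Δ            -3.731       3.731
  eq          0.01095       10.01
  solve Keq expr → x = 3.731; check Q = 913.9
Then add 3.714 M of M.
Step 2:
                    A           M
  init        0.01095       13.72
  Δ          0.004059   -0.004059
  eq          0.01501       13.72
  solve Keq expr → x = -0.004059; check Q = 913.9
Then remove 0.002189 M of A.
Step 3:
                    A           M
  init        0.01282       13.72
  Δ          0.002187   -0.002187
  eq          0.01501       13.72
  solve Keq expr → x = -0.002187; check Q = 913.9

Direction: reverse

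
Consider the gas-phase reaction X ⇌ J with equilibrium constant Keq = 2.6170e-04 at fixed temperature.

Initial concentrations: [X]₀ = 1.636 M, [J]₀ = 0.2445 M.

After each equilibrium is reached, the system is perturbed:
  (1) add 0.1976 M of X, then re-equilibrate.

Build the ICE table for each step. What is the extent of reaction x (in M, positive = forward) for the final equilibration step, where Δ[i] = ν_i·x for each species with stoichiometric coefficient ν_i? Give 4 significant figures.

x = 5.1698e-05 M

Q₀ = 0.1494 vs Keq = 2.6170e-04 ⇒ Q>K, reverse
Step 1:
                   X          J
  Initial      1.636     0.2445
  Change       0.244     -0.244
  Equil         1.88 4.9200e-04
  solve Keq expr → x = -0.244; check Q = 2.6170e-04
Then add 0.1976 M of X.
Step 2:
                   X          J
  Initial      2.078 4.9200e-04
  Change  -5.1698e-05 5.1698e-05
  Equil        2.078 5.4370e-04
  solve Keq expr → x = 5.1698e-05; check Q = 2.6170e-04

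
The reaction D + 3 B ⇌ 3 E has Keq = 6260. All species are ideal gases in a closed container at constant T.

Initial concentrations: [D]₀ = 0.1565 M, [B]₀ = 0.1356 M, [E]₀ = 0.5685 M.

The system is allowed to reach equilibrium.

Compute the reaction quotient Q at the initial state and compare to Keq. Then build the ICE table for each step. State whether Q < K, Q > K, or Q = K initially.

Q₀ = 470.9 vs Keq = 6260 ⇒ Q<K, forward
Step 1:
                   D          B          E
  init        0.1565     0.1356     0.5685
  Δ         -0.02269   -0.06807    0.06807
  eq          0.1338    0.06753     0.6366
  solve Keq expr → x = 0.02269; check Q = 6260

Q₀ = 470.9; Q < K (proceeds forward)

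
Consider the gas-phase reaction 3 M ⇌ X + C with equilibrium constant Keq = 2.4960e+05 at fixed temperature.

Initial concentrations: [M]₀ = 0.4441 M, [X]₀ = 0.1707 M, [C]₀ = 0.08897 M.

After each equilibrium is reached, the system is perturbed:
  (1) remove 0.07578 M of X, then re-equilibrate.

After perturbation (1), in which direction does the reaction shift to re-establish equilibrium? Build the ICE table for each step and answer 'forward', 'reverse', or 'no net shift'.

Direction: forward

Q₀ = 0.1734 vs Keq = 2.4960e+05 ⇒ Q<K, forward
Step 1:
                  M         X         C
  Initial    0.4441    0.1707   0.08897
  Change    -0.4374    0.1458    0.1458
  Equil    0.006677    0.3165    0.2348
  solve Keq expr → x = 0.1458; check Q = 2.4960e+05
Then remove 0.07578 M of X.
Step 2:
                  M         X         C
  Initial  0.006677    0.2407    0.2348
  Change  -5.7889e-04 1.9296e-04 1.9296e-04
  Equil    0.006098    0.2409     0.235
  solve Keq expr → x = 1.9296e-04; check Q = 2.4960e+05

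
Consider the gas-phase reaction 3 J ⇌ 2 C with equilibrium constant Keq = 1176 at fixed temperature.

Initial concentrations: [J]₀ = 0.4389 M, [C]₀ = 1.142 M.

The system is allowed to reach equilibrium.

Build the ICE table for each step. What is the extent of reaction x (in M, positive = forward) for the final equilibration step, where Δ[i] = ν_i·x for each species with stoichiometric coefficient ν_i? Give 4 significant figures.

x = 0.1076 M

Q₀ = 15.43 vs Keq = 1176 ⇒ Q<K, forward
Step 1:
                   J          C
  I           0.4389      1.142
  C          -0.3228     0.2152
  E           0.1161      1.357
  solve Keq expr → x = 0.1076; check Q = 1176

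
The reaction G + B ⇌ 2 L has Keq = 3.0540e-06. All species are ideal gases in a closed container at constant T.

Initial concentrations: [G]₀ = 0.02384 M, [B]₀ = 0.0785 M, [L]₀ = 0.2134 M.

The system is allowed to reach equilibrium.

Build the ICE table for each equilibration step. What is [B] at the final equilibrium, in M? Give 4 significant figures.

Q₀ = 24.33 vs Keq = 3.0540e-06 ⇒ Q>K, reverse
Step 1:
                   G          B          L
  Initial    0.02384     0.0785     0.2134
  Change      0.1066     0.1066    -0.2131
  Equil       0.1304     0.1851 2.7148e-04
  solve Keq expr → x = -0.1066; check Q = 3.0540e-06

[B]_eq = 0.1851 M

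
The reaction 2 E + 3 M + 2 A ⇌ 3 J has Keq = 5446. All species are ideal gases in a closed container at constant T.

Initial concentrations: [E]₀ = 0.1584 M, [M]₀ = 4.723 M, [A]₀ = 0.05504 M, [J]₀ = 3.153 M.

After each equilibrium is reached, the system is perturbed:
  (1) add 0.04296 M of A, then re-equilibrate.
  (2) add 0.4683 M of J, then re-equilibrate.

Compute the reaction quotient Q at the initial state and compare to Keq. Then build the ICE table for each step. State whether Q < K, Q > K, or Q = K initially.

Q₀ = 3914; Q < K (proceeds forward)

Q₀ = 3914 vs Keq = 5446 ⇒ Q<K, forward
Step 1:
                    E           M           A           J
  I            0.1584       4.723     0.05504       3.153
  C          -0.00614    -0.00921    -0.00614     0.00921
  E            0.1523       4.714      0.0489       3.162
  solve Keq expr → x = 0.00307; check Q = 5446
Then add 0.04296 M of A.
Step 2:
                    E           M           A           J
  I            0.1523       4.714     0.09186       3.162
  C          -0.02922    -0.04382    -0.02922     0.04382
  E             0.123        4.67     0.06264       3.206
  solve Keq expr → x = 0.01461; check Q = 5446
Then add 0.4683 M of J.
Step 3:
                    E           M           A           J
  I             0.123        4.67     0.06264       3.674
  C          0.008551     0.01283    0.008551    -0.01283
  E            0.1316       4.683      0.0712       3.662
  solve Keq expr → x = -0.004276; check Q = 5446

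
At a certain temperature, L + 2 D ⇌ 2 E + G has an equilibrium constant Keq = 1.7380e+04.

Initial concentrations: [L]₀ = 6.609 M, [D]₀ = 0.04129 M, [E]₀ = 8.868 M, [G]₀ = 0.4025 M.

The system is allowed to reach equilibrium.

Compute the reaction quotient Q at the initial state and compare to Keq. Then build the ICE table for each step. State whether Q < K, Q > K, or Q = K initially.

Q₀ = 2809 vs Keq = 1.7380e+04 ⇒ Q<K, forward
Step 1:
                    L           D           E           G
  I             6.609     0.04129       8.868      0.4025
  C          -0.01219    -0.02438     0.02438     0.01219
  E             6.597     0.01691       8.892      0.4147
  solve Keq expr → x = 0.01219; check Q = 1.7380e+04

Q₀ = 2809; Q < K (proceeds forward)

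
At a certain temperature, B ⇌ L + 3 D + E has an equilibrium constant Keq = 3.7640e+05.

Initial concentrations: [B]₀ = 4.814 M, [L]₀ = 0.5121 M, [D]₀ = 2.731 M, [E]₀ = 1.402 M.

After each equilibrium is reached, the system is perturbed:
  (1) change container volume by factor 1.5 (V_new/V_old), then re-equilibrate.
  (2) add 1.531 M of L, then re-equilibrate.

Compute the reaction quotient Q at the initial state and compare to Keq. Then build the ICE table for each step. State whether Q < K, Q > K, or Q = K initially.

Q₀ = 3.038; Q < K (proceeds forward)

Q₀ = 3.038 vs Keq = 3.7640e+05 ⇒ Q<K, forward
Step 1:
                  B         L         D         E
  I           4.814    0.5121     2.731     1.402
  C          -4.483     4.483     13.45     4.483
  E          0.3309     4.995     16.18     5.885
  solve Keq expr → x = 4.483; check Q = 3.7640e+05
Then change container volume by factor 1.5 (V_new/V_old).
Step 2:
                  B         L         D         E
  I          0.2206      3.33     10.79     3.923
  C          -0.166     0.166    0.4979     0.166
  E         0.05459     3.496     11.28     4.089
  solve Keq expr → x = 0.166; check Q = 3.7640e+05
Then add 1.531 M of L.
Step 3:
                  B         L         D         E
  I         0.05459     5.027     11.28     4.089
  C          0.0218   -0.0218  -0.06541   -0.0218
  E         0.07639     5.005     11.22     4.068
  solve Keq expr → x = -0.0218; check Q = 3.7640e+05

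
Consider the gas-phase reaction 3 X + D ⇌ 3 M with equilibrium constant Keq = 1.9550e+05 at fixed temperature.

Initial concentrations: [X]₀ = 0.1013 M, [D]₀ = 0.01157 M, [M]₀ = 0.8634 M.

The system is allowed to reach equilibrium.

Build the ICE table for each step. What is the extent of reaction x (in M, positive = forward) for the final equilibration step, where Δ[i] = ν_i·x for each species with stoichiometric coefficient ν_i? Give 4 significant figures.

Q₀ = 5.3515e+04 vs Keq = 1.9550e+05 ⇒ Q<K, forward
Step 1:
                   X          D          M
  I           0.1013    0.01157     0.8634
  C         -0.01714  -0.005712    0.01714
  E          0.08416   0.005858     0.8805
  solve Keq expr → x = 0.005712; check Q = 1.9550e+05

x = 0.005712 M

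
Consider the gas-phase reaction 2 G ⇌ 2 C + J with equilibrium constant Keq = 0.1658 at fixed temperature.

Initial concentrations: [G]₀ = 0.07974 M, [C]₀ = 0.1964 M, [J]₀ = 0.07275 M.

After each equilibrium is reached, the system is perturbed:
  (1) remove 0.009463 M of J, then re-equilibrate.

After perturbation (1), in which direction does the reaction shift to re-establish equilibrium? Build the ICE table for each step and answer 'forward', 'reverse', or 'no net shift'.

Q₀ = 0.4413 vs Keq = 0.1658 ⇒ Q>K, reverse
Step 1:
                   G          C          J
  I          0.07974     0.1964    0.07275
  C           0.0243    -0.0243   -0.01215
  E            0.104     0.1721     0.0606
  solve Keq expr → x = -0.01215; check Q = 0.1658
Then remove 0.009463 M of J.
Step 2:
                   G          C          J
  I            0.104     0.1721    0.05114
  C        -0.004173   0.004173   0.002087
  E          0.09987     0.1763    0.05322
  solve Keq expr → x = 0.002087; check Q = 0.1658

Direction: forward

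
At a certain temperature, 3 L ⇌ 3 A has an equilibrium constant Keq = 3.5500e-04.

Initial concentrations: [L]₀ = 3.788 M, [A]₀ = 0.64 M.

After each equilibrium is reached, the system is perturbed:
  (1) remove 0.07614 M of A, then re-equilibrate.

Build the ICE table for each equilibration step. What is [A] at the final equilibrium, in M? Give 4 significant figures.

Q₀ = 0.004823 vs Keq = 3.5500e-04 ⇒ Q>K, reverse
Step 1:
                  L         A
  I           3.788      0.64
  C          0.3472   -0.3472
  E           4.135    0.2928
  solve Keq expr → x = -0.1157; check Q = 3.5500e-04
Then remove 0.07614 M of A.
Step 2:
                  L         A
  I           4.135    0.2167
  C        -0.07111   0.07111
  E           4.064    0.2878
  solve Keq expr → x = 0.0237; check Q = 3.5500e-04

[A]_eq = 0.2878 M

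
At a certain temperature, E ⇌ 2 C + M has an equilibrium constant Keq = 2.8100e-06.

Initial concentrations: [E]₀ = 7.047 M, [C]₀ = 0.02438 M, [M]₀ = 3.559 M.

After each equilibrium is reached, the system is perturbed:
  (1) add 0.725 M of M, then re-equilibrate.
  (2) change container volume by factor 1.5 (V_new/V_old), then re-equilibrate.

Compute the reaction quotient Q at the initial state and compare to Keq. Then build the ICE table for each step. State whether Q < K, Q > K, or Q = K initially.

Q₀ = 3.0019e-04; Q > K (proceeds reverse)

Q₀ = 3.0019e-04 vs Keq = 2.8100e-06 ⇒ Q>K, reverse
Step 1:
                   E          C          M
  I            7.047    0.02438      3.559
  C          0.01101   -0.02202   -0.01101
  E            7.058   0.002364      3.548
  solve Keq expr → x = -0.01101; check Q = 2.8100e-06
Then add 0.725 M of M.
Step 2:
                   E          C          M
  I            7.058   0.002364      4.273
  C       1.0493e-04 -2.0985e-04 -1.0493e-04
  E            7.058   0.002154      4.273
  solve Keq expr → x = -1.0493e-04; check Q = 2.8100e-06
Then change container volume by factor 1.5 (V_new/V_old).
Step 3:
                   E          C          M
  I            4.705   0.001436      2.849
  C       -3.5897e-04 7.1793e-04 3.5897e-04
  E            4.705   0.002154      2.849
  solve Keq expr → x = 3.5897e-04; check Q = 2.8100e-06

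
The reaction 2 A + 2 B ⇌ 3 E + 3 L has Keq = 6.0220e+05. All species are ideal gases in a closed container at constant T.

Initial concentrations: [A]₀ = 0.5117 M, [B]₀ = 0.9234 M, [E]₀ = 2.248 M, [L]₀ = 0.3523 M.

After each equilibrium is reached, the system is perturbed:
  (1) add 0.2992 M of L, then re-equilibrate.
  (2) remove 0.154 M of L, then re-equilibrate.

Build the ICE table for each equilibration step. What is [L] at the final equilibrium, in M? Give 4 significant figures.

[L]_eq = 1.234 M

Q₀ = 2.225 vs Keq = 6.0220e+05 ⇒ Q<K, forward
Step 1:
                    A           B           E           L
  init         0.5117      0.9234       2.248      0.3523
  Δ            -0.494      -0.494       0.741       0.741
  eq          0.01773      0.4294       2.989       1.093
  solve Keq expr → x = 0.247; check Q = 6.0220e+05
Then add 0.2992 M of L.
Step 2:
                    A           B           E           L
  init        0.01773      0.4294       2.989       1.392
  Δ          0.006939    0.006939    -0.01041    -0.01041
  eq          0.02466      0.4364       2.979       1.382
  solve Keq expr → x = -0.003469; check Q = 6.0220e+05
Then remove 0.154 M of L.
Step 3:
                    A           B           E           L
  init        0.02466      0.4364       2.979       1.228
  Δ         -0.003635   -0.003635    0.005453    0.005453
  eq          0.02103      0.4327       2.984       1.234
  solve Keq expr → x = 0.001818; check Q = 6.0220e+05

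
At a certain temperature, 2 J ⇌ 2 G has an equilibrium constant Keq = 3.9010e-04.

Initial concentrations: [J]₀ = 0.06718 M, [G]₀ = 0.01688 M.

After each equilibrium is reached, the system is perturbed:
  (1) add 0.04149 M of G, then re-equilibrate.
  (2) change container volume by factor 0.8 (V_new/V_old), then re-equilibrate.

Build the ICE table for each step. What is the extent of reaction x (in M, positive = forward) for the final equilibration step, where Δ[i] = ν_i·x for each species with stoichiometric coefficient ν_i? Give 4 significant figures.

x = 0 M

Q₀ = 0.06313 vs Keq = 3.9010e-04 ⇒ Q>K, reverse
Step 1:
                  J         G
  init      0.06718   0.01688
  Δ         0.01525  -0.01525
  eq        0.08243  0.001628
  solve Keq expr → x = -0.007626; check Q = 3.9010e-04
Then add 0.04149 M of G.
Step 2:
                  J         G
  init      0.08243   0.04312
  Δ         0.04069  -0.04069
  eq         0.1231  0.002432
  solve Keq expr → x = -0.02034; check Q = 3.9010e-04
Then change container volume by factor 0.8 (V_new/V_old).
Step 3:
                  J         G
  init       0.1539   0.00304
  Δ               0         0
  eq         0.1539   0.00304
  solve Keq expr → x = 0; check Q = 3.9010e-04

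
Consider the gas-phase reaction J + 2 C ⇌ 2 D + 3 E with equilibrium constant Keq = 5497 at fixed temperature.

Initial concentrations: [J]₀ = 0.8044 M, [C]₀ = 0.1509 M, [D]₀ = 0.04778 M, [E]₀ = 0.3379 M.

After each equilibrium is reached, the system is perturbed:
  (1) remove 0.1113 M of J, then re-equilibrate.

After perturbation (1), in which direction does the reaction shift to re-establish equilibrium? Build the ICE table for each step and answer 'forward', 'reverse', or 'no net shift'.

Direction: reverse

Q₀ = 0.004808 vs Keq = 5497 ⇒ Q<K, forward
Step 1:
                   J          C          D          E
  init        0.8044     0.1509    0.04778     0.3379
  Δ         -0.07479    -0.1496     0.1496     0.2244
  eq          0.7296   0.001314     0.1974     0.5623
  solve Keq expr → x = 0.07479; check Q = 5497
Then remove 0.1113 M of J.
Step 2:
                   J          C          D          E
  init        0.6183   0.001314     0.1974     0.5623
  Δ       5.5931e-05 1.1186e-04 -1.1186e-04 -1.6779e-04
  eq          0.6184   0.001426     0.1973     0.5621
  solve Keq expr → x = -5.5931e-05; check Q = 5497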